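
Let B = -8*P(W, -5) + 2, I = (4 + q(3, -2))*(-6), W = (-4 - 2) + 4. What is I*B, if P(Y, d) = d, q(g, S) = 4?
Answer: -2016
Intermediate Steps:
W = -2 (W = -6 + 4 = -2)
I = -48 (I = (4 + 4)*(-6) = 8*(-6) = -48)
B = 42 (B = -8*(-5) + 2 = 40 + 2 = 42)
I*B = -48*42 = -2016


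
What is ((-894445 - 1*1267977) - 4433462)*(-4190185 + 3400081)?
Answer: 5211434331936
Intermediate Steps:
((-894445 - 1*1267977) - 4433462)*(-4190185 + 3400081) = ((-894445 - 1267977) - 4433462)*(-790104) = (-2162422 - 4433462)*(-790104) = -6595884*(-790104) = 5211434331936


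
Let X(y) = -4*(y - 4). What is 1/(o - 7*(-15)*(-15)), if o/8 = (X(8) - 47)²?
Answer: 1/30177 ≈ 3.3138e-5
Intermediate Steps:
X(y) = 16 - 4*y (X(y) = -4*(-4 + y) = 16 - 4*y)
o = 31752 (o = 8*((16 - 4*8) - 47)² = 8*((16 - 32) - 47)² = 8*(-16 - 47)² = 8*(-63)² = 8*3969 = 31752)
1/(o - 7*(-15)*(-15)) = 1/(31752 - 7*(-15)*(-15)) = 1/(31752 + 105*(-15)) = 1/(31752 - 1575) = 1/30177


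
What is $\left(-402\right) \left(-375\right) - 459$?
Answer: $150291$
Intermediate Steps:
$\left(-402\right) \left(-375\right) - 459 = 150750 - 459 = 150291$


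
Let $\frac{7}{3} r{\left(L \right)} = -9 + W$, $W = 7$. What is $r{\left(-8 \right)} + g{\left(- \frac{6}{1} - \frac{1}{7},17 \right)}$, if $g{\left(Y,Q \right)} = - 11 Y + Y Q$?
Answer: $- \frac{264}{7} \approx -37.714$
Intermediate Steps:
$g{\left(Y,Q \right)} = - 11 Y + Q Y$
$r{\left(L \right)} = - \frac{6}{7}$ ($r{\left(L \right)} = \frac{3 \left(-9 + 7\right)}{7} = \frac{3}{7} \left(-2\right) = - \frac{6}{7}$)
$r{\left(-8 \right)} + g{\left(- \frac{6}{1} - \frac{1}{7},17 \right)} = - \frac{6}{7} + \left(- \frac{6}{1} - \frac{1}{7}\right) \left(-11 + 17\right) = - \frac{6}{7} + \left(\left(-6\right) 1 - \frac{1}{7}\right) 6 = - \frac{6}{7} + \left(-6 - \frac{1}{7}\right) 6 = - \frac{6}{7} - \frac{258}{7} = - \frac{264}{7}$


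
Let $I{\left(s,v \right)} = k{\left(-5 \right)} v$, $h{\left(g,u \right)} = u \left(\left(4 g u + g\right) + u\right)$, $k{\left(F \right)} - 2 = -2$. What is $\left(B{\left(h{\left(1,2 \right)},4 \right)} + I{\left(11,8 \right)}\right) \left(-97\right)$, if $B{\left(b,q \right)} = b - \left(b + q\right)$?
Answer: $388$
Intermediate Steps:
$k{\left(F \right)} = 0$ ($k{\left(F \right)} = 2 - 2 = 0$)
$h{\left(g,u \right)} = u \left(g + u + 4 g u\right)$ ($h{\left(g,u \right)} = u \left(\left(4 g u + g\right) + u\right) = u \left(\left(g + 4 g u\right) + u\right) = u \left(g + u + 4 g u\right)$)
$I{\left(s,v \right)} = 0$ ($I{\left(s,v \right)} = 0 v = 0$)
$B{\left(b,q \right)} = - q$ ($B{\left(b,q \right)} = b - \left(b + q\right) = - q$)
$\left(B{\left(h{\left(1,2 \right)},4 \right)} + I{\left(11,8 \right)}\right) \left(-97\right) = \left(\left(-1\right) 4 + 0\right) \left(-97\right) = \left(-4 + 0\right) \left(-97\right) = \left(-4\right) \left(-97\right) = 388$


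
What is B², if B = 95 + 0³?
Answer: 9025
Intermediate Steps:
B = 95 (B = 95 + 0 = 95)
B² = 95² = 9025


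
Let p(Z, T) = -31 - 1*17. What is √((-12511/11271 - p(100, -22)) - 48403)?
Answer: 2*I*√5313961731/663 ≈ 219.9*I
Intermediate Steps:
p(Z, T) = -48 (p(Z, T) = -31 - 17 = -48)
√((-12511/11271 - p(100, -22)) - 48403) = √((-12511/11271 - 1*(-48)) - 48403) = √((-12511*1/11271 + 48) - 48403) = √((-12511/11271 + 48) - 48403) = √(528497/11271 - 48403) = √(-545021716/11271) = 2*I*√5313961731/663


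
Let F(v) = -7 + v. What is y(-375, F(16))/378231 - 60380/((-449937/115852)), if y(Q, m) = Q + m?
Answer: 881926684937206/56726707149 ≈ 15547.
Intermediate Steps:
y(-375, F(16))/378231 - 60380/((-449937/115852)) = (-375 + (-7 + 16))/378231 - 60380/((-449937/115852)) = (-375 + 9)*(1/378231) - 60380/((-449937*1/115852)) = -366*1/378231 - 60380/(-449937/115852) = -122/126077 - 60380*(-115852/449937) = -122/126077 + 6995143760/449937 = 881926684937206/56726707149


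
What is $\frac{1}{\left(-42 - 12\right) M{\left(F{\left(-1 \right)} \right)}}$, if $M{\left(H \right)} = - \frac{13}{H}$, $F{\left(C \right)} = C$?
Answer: $- \frac{1}{702} \approx -0.0014245$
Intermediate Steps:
$\frac{1}{\left(-42 - 12\right) M{\left(F{\left(-1 \right)} \right)}} = \frac{1}{\left(-42 - 12\right) \left(- \frac{13}{-1}\right)} = \frac{1}{\left(-42 - 12\right) \left(\left(-13\right) \left(-1\right)\right)} = \frac{1}{\left(-54\right) 13} = \frac{1}{-702} = - \frac{1}{702}$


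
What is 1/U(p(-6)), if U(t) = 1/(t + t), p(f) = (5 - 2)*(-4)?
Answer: -24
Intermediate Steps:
p(f) = -12 (p(f) = 3*(-4) = -12)
U(t) = 1/(2*t)
1/U(p(-6)) = 1/((½)/(-12)) = 1/((½)*(-1/12)) = 1/(-1/24) = -24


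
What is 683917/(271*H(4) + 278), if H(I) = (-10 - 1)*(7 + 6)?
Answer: -683917/38475 ≈ -17.776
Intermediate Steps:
H(I) = -143 (H(I) = -11*13 = -143)
683917/(271*H(4) + 278) = 683917/(271*(-143) + 278) = 683917/(-38753 + 278) = 683917/(-38475) = 683917*(-1/38475) = -683917/38475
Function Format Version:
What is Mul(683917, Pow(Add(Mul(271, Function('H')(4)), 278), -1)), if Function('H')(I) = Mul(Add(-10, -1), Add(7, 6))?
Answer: Rational(-683917, 38475) ≈ -17.776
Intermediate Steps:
Function('H')(I) = -143 (Function('H')(I) = Mul(-11, 13) = -143)
Mul(683917, Pow(Add(Mul(271, Function('H')(4)), 278), -1)) = Mul(683917, Pow(Add(Mul(271, -143), 278), -1)) = Mul(683917, Pow(Add(-38753, 278), -1)) = Mul(683917, Pow(-38475, -1)) = Mul(683917, Rational(-1, 38475)) = Rational(-683917, 38475)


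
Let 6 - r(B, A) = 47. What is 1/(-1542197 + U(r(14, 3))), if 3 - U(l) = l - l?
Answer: -1/1542194 ≈ -6.4843e-7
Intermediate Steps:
r(B, A) = -41 (r(B, A) = 6 - 1*47 = 6 - 47 = -41)
U(l) = 3 (U(l) = 3 - (l - l) = 3 - 1*0 = 3 + 0 = 3)
1/(-1542197 + U(r(14, 3))) = 1/(-1542197 + 3) = 1/(-1542194) = -1/1542194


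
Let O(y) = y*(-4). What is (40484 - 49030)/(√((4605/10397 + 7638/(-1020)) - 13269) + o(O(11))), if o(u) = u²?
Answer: -2658474639040/604380679671 + 8546*I*√41474643047444090/6648187476381 ≈ -4.3987 + 0.26179*I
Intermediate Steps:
O(y) = -4*y
(40484 - 49030)/(√((4605/10397 + 7638/(-1020)) - 13269) + o(O(11))) = (40484 - 49030)/(√((4605/10397 + 7638/(-1020)) - 13269) + (-4*11)²) = -8546/(√((4605*(1/10397) + 7638*(-1/1020)) - 13269) + (-44)²) = -8546/(√((4605/10397 - 1273/170) - 13269) + 1936) = -8546/(√(-12452531/1767490 - 13269) + 1936) = -8546/(√(-23465277341/1767490) + 1936) = -8546/(I*√41474643047444090/1767490 + 1936) = -8546/(1936 + I*√41474643047444090/1767490)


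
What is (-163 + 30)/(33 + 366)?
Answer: -⅓ ≈ -0.33333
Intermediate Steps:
(-163 + 30)/(33 + 366) = -133/399 = -133*1/399 = -⅓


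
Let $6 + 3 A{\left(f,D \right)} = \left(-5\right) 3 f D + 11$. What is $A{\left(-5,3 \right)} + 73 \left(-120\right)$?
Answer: $- \frac{26050}{3} \approx -8683.3$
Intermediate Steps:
$A{\left(f,D \right)} = \frac{5}{3} - 5 D f$ ($A{\left(f,D \right)} = -2 + \frac{\left(-5\right) 3 f D + 11}{3} = -2 + \frac{- 15 f D + 11}{3} = -2 + \frac{- 15 D f + 11}{3} = -2 + \frac{11 - 15 D f}{3} = -2 - \left(- \frac{11}{3} + 5 D f\right) = \frac{5}{3} - 5 D f$)
$A{\left(-5,3 \right)} + 73 \left(-120\right) = \left(\frac{5}{3} - 15 \left(-5\right)\right) + 73 \left(-120\right) = \left(\frac{5}{3} + 75\right) - 8760 = \frac{230}{3} - 8760 = - \frac{26050}{3}$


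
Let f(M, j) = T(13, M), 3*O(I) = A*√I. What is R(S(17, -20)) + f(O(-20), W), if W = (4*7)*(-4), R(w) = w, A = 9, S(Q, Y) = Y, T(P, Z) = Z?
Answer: -20 + 6*I*√5 ≈ -20.0 + 13.416*I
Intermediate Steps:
O(I) = 3*√I (O(I) = (9*√I)/3 = 3*√I)
W = -112 (W = 28*(-4) = -112)
f(M, j) = M
R(S(17, -20)) + f(O(-20), W) = -20 + 3*√(-20) = -20 + 3*(2*I*√5) = -20 + 6*I*√5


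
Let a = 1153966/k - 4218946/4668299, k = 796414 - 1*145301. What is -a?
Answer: -2640047736936/3039590166787 ≈ -0.86855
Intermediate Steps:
k = 651113 (k = 796414 - 145301 = 651113)
a = 2640047736936/3039590166787 (a = 1153966/651113 - 4218946/4668299 = 2640047736936/3039590166787 ≈ 0.86855)
-a = -1*2640047736936/3039590166787 = -2640047736936/3039590166787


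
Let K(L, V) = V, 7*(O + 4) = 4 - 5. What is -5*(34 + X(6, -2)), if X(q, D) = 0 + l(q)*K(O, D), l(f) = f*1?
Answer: -110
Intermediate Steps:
O = -29/7 (O = -4 + (4 - 5)/7 = -4 + (⅐)*(-1) = -4 - ⅐ = -29/7 ≈ -4.1429)
l(f) = f
X(q, D) = D*q (X(q, D) = 0 + q*D = 0 + D*q = D*q)
-5*(34 + X(6, -2)) = -5*(34 - 2*6) = -5*(34 - 12) = -5*22 = -110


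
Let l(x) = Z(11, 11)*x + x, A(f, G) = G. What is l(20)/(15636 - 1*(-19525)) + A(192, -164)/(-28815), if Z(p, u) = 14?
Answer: 14410904/1013164215 ≈ 0.014224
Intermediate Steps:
l(x) = 15*x (l(x) = 14*x + x = 15*x)
l(20)/(15636 - 1*(-19525)) + A(192, -164)/(-28815) = (15*20)/(15636 - 1*(-19525)) - 164/(-28815) = 300/(15636 + 19525) - 164*(-1/28815) = 300/35161 + 164/28815 = 14410904/1013164215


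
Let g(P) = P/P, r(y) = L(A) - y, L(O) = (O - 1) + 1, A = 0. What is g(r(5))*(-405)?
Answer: -405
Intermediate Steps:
L(O) = O (L(O) = (-1 + O) + 1 = O)
r(y) = -y (r(y) = 0 - y = -y)
g(P) = 1
g(r(5))*(-405) = 1*(-405) = -405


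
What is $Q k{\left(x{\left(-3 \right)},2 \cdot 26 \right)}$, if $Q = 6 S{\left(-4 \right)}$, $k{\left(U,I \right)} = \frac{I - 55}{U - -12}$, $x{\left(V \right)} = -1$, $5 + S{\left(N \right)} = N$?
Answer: $\frac{162}{11} \approx 14.727$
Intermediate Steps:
$S{\left(N \right)} = -5 + N$
$k{\left(U,I \right)} = \frac{-55 + I}{12 + U}$ ($k{\left(U,I \right)} = \frac{-55 + I}{U + 12} = \frac{-55 + I}{12 + U}$)
$Q = -54$ ($Q = 6 \left(-5 - 4\right) = 6 \left(-9\right) = -54$)
$Q k{\left(x{\left(-3 \right)},2 \cdot 26 \right)} = - 54 \frac{-55 + 2 \cdot 26}{12 - 1} = - 54 \frac{-55 + 52}{11} = - 54 \cdot \frac{1}{11} \left(-3\right) = \left(-54\right) \left(- \frac{3}{11}\right) = \frac{162}{11}$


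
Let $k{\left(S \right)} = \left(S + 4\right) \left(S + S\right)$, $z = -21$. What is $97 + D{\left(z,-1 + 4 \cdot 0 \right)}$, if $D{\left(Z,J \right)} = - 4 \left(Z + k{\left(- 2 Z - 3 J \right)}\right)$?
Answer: $-17459$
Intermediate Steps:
$k{\left(S \right)} = 2 S \left(4 + S\right)$ ($k{\left(S \right)} = \left(4 + S\right) 2 S = 2 S \left(4 + S\right)$)
$D{\left(Z,J \right)} = - 4 Z - 8 \left(- 3 J - 2 Z\right) \left(4 - 3 J - 2 Z\right)$ ($D{\left(Z,J \right)} = - 4 \left(Z + 2 \left(- 2 Z - 3 J\right) \left(4 - \left(2 Z + 3 J\right)\right)\right) = - 4 \left(Z + 2 \left(- 3 J - 2 Z\right) \left(4 - \left(2 Z + 3 J\right)\right)\right) = - 4 \left(Z + 2 \left(- 3 J - 2 Z\right) \left(4 - 3 J - 2 Z\right)\right) = - 4 Z - 8 \left(- 3 J - 2 Z\right) \left(4 - 3 J - 2 Z\right)$)
$97 + D{\left(z,-1 + 4 \cdot 0 \right)} = 97 - \left(-84 + 8 \left(2 \left(-21\right) + 3 \left(-1 + 4 \cdot 0\right)\right) \left(-4 + 2 \left(-21\right) + 3 \left(-1 + 4 \cdot 0\right)\right)\right) = 97 + \left(84 - 8 \left(-42 + 3 \left(-1 + 0\right)\right) \left(-4 - 42 + 3 \left(-1 + 0\right)\right)\right) = 97 + \left(84 - 8 \left(-42 + 3 \left(-1\right)\right) \left(-4 - 42 + 3 \left(-1\right)\right)\right) = 97 + \left(84 - 8 \left(-42 - 3\right) \left(-4 - 42 - 3\right)\right) = 97 + \left(84 - \left(-360\right) \left(-49\right)\right) = 97 + \left(84 - 17640\right) = 97 - 17556 = -17459$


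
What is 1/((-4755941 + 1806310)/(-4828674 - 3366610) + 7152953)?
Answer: 8195284/58620484223283 ≈ 1.3980e-7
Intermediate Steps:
1/((-4755941 + 1806310)/(-4828674 - 3366610) + 7152953) = 1/(-2949631/(-8195284) + 7152953) = 1/(-2949631*(-1/8195284) + 7152953) = 1/(2949631/8195284 + 7152953) = 1/(58620484223283/8195284) = 8195284/58620484223283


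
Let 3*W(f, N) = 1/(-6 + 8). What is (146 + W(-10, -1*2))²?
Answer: 769129/36 ≈ 21365.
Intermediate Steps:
W(f, N) = ⅙ (W(f, N) = 1/(3*(-6 + 8)) = (⅓)/2 = (⅓)*(½) = ⅙)
(146 + W(-10, -1*2))² = (146 + ⅙)² = (877/6)² = 769129/36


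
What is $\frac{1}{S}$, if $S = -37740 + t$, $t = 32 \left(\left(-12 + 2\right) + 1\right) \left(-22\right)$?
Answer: $- \frac{1}{31404} \approx -3.1843 \cdot 10^{-5}$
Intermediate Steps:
$t = 6336$ ($t = 32 \left(-10 + 1\right) \left(-22\right) = 32 \left(-9\right) \left(-22\right) = \left(-288\right) \left(-22\right) = 6336$)
$S = -31404$ ($S = -37740 + 6336 = -31404$)
$\frac{1}{S} = \frac{1}{-31404} = - \frac{1}{31404}$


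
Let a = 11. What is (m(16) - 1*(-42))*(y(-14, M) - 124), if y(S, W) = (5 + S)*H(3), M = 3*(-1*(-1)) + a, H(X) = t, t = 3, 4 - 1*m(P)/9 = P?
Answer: 9966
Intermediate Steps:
m(P) = 36 - 9*P
H(X) = 3
M = 14 (M = 3*(-1*(-1)) + 11 = 3*1 + 11 = 3 + 11 = 14)
y(S, W) = 15 + 3*S (y(S, W) = (5 + S)*3 = 15 + 3*S)
(m(16) - 1*(-42))*(y(-14, M) - 124) = ((36 - 9*16) - 1*(-42))*((15 + 3*(-14)) - 124) = ((36 - 144) + 42)*((15 - 42) - 124) = (-108 + 42)*(-27 - 124) = -66*(-151) = 9966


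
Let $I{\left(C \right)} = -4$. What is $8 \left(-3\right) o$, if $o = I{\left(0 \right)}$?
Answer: $96$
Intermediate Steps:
$o = -4$
$8 \left(-3\right) o = 8 \left(-3\right) \left(-4\right) = \left(-24\right) \left(-4\right) = 96$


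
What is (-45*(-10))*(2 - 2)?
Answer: 0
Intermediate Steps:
(-45*(-10))*(2 - 2) = 450*0 = 0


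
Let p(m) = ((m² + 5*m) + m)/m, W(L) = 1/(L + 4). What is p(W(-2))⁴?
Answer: 28561/16 ≈ 1785.1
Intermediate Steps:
W(L) = 1/(4 + L)
p(m) = (m² + 6*m)/m
p(W(-2))⁴ = (6 + 1/(4 - 2))⁴ = (6 + 1/2)⁴ = (6 + ½)⁴ = (13/2)⁴ = 28561/16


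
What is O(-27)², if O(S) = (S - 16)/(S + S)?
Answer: 1849/2916 ≈ 0.63409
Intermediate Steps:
O(S) = (-16 + S)/(2*S) (O(S) = (-16 + S)/((2*S)) = (-16 + S)*(1/(2*S)) = (-16 + S)/(2*S))
O(-27)² = ((½)*(-16 - 27)/(-27))² = ((½)*(-1/27)*(-43))² = (43/54)² = 1849/2916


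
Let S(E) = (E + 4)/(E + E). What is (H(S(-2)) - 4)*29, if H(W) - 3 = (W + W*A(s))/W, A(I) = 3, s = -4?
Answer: 87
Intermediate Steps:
S(E) = (4 + E)/(2*E) (S(E) = (4 + E)/((2*E)) = (4 + E)*(1/(2*E)) = (4 + E)/(2*E))
H(W) = 7 (H(W) = 3 + (W + W*3)/W = 3 + (W + 3*W)/W = 3 + (4*W)/W = 3 + 4 = 7)
(H(S(-2)) - 4)*29 = (7 - 4)*29 = 3*29 = 87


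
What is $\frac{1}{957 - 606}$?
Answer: $\frac{1}{351} \approx 0.002849$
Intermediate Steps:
$\frac{1}{957 - 606} = \frac{1}{351}$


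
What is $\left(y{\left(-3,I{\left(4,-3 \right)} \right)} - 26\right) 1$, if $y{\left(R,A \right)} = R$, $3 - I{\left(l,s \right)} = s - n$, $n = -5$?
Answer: $-29$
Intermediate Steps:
$I{\left(l,s \right)} = -2 - s$ ($I{\left(l,s \right)} = 3 - \left(s - -5\right) = 3 - \left(s + 5\right) = 3 - \left(5 + s\right) = -2 - s$)
$\left(y{\left(-3,I{\left(4,-3 \right)} \right)} - 26\right) 1 = \left(-3 - 26\right) 1 = \left(-29\right) 1 = -29$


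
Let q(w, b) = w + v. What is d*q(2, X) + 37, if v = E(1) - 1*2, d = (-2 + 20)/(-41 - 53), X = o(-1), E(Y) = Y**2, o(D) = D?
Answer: 1730/47 ≈ 36.809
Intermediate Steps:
X = -1
d = -9/47 (d = 18/(-94) = 18*(-1/94) = -9/47 ≈ -0.19149)
v = -1 (v = 1**2 - 1*2 = 1 - 2 = -1)
q(w, b) = -1 + w (q(w, b) = w - 1 = -1 + w)
d*q(2, X) + 37 = -9*(-1 + 2)/47 + 37 = -9/47*1 + 37 = -9/47 + 37 = 1730/47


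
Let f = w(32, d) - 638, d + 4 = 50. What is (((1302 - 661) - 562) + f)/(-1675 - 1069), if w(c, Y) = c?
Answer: 527/2744 ≈ 0.19206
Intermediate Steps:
d = 46 (d = -4 + 50 = 46)
f = -606 (f = 32 - 638 = -606)
(((1302 - 661) - 562) + f)/(-1675 - 1069) = (((1302 - 661) - 562) - 606)/(-1675 - 1069) = ((641 - 562) - 606)/(-2744) = (79 - 606)*(-1/2744) = -527*(-1/2744) = 527/2744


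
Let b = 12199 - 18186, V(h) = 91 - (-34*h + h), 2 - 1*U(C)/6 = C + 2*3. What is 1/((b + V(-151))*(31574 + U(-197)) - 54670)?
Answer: -1/356146098 ≈ -2.8078e-9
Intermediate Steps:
U(C) = -24 - 6*C (U(C) = 12 - 6*(C + 2*3) = 12 - 6*(C + 6) = 12 - 6*(6 + C) = 12 + (-36 - 6*C) = -24 - 6*C)
V(h) = 91 + 33*h (V(h) = 91 - (-33)*h = 91 + 33*h)
b = -5987
1/((b + V(-151))*(31574 + U(-197)) - 54670) = 1/((-5987 + (91 + 33*(-151)))*(31574 + (-24 - 6*(-197))) - 54670) = 1/((-5987 + (91 - 4983))*(31574 + (-24 + 1182)) - 54670) = 1/((-5987 - 4892)*(31574 + 1158) - 54670) = 1/(-10879*32732 - 54670) = 1/(-356091428 - 54670) = 1/(-356146098) = -1/356146098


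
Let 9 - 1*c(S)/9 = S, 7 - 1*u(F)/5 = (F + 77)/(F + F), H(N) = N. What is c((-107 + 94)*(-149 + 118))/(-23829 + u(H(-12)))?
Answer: 85104/570731 ≈ 0.14911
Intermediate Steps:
u(F) = 35 - 5*(77 + F)/(2*F) (u(F) = 35 - 5*(F + 77)/(F + F) = 35 - 5*(77 + F)/(2*F))
c(S) = 81 - 9*S
c((-107 + 94)*(-149 + 118))/(-23829 + u(H(-12))) = (81 - 9*(-107 + 94)*(-149 + 118))/(-23829 + (5/2)*(-77 + 13*(-12))/(-12)) = (81 - (-117)*(-31))/(-23829 + (5/2)*(-1/12)*(-77 - 156)) = (81 - 9*403)/(-23829 + (5/2)*(-1/12)*(-233)) = (81 - 3627)/(-23829 + 1165/24) = -3546/(-570731/24) = -3546*(-24/570731) = 85104/570731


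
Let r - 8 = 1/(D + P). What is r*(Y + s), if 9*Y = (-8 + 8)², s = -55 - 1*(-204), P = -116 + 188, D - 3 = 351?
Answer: 507941/426 ≈ 1192.3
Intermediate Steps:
D = 354 (D = 3 + 351 = 354)
P = 72
s = 149 (s = -55 + 204 = 149)
Y = 0 (Y = (-8 + 8)²/9 = (⅑)*0² = (⅑)*0 = 0)
r = 3409/426 (r = 8 + 1/(354 + 72) = 8 + 1/426 = 3409/426 ≈ 8.0023)
r*(Y + s) = 3409*(0 + 149)/426 = (3409/426)*149 = 507941/426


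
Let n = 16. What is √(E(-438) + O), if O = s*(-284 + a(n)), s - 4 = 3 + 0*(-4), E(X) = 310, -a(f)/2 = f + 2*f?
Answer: 5*I*√94 ≈ 48.477*I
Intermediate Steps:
a(f) = -6*f (a(f) = -2*(f + 2*f) = -6*f)
s = 7 (s = 4 + (3 + 0*(-4)) = 4 + (3 + 0) = 4 + 3 = 7)
O = -2660 (O = 7*(-284 - 6*16) = 7*(-284 - 96) = 7*(-380) = -2660)
√(E(-438) + O) = √(310 - 2660) = √(-2350) = 5*I*√94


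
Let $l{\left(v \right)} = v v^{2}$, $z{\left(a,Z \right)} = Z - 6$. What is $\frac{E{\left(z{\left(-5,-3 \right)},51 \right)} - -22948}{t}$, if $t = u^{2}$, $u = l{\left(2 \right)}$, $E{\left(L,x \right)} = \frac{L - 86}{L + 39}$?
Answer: $\frac{137669}{384} \approx 358.51$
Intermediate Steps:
$z{\left(a,Z \right)} = -6 + Z$
$l{\left(v \right)} = v^{3}$
$E{\left(L,x \right)} = \frac{-86 + L}{39 + L}$
$u = 8$ ($u = 2^{3} = 8$)
$t = 64$ ($t = 8^{2} = 64$)
$\frac{E{\left(z{\left(-5,-3 \right)},51 \right)} - -22948}{t} = \frac{\frac{-86 - 9}{39 - 9} - -22948}{64} = \left(\frac{-86 - 9}{39 - 9} + 22948\right) \frac{1}{64} = \left(\frac{1}{30} \left(-95\right) + 22948\right) \frac{1}{64} = \left(- \frac{19}{6} + 22948\right) \frac{1}{64} = \frac{137669}{6} \cdot \frac{1}{64} = \frac{137669}{384}$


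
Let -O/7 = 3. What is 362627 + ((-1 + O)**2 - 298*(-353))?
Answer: 468305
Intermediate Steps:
O = -21 (O = -7*3 = -21)
362627 + ((-1 + O)**2 - 298*(-353)) = 362627 + ((-1 - 21)**2 - 298*(-353)) = 362627 + ((-22)**2 + 105194) = 362627 + (484 + 105194) = 362627 + 105678 = 468305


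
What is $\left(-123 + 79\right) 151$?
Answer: $-6644$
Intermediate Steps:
$\left(-123 + 79\right) 151 = \left(-44\right) 151 = -6644$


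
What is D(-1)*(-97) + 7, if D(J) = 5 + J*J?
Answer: -575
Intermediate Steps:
D(J) = 5 + J²
D(-1)*(-97) + 7 = (5 + (-1)²)*(-97) + 7 = (5 + 1)*(-97) + 7 = 6*(-97) + 7 = -582 + 7 = -575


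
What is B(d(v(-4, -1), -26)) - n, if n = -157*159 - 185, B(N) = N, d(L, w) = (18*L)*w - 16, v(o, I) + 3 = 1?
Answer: 26068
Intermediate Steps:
v(o, I) = -2 (v(o, I) = -3 + 1 = -2)
d(L, w) = -16 + 18*L*w (d(L, w) = 18*L*w - 16 = -16 + 18*L*w)
n = -25148 (n = -24963 - 185 = -25148)
B(d(v(-4, -1), -26)) - n = (-16 + 18*(-2)*(-26)) - 1*(-25148) = (-16 + 936) + 25148 = 920 + 25148 = 26068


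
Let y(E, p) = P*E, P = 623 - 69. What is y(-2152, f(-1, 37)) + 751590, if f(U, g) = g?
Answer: -440618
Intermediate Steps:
P = 554
y(E, p) = 554*E
y(-2152, f(-1, 37)) + 751590 = 554*(-2152) + 751590 = -1192208 + 751590 = -440618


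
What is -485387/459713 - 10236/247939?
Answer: -125051989661/113980781507 ≈ -1.0971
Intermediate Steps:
-485387/459713 - 10236/247939 = -125051989661/113980781507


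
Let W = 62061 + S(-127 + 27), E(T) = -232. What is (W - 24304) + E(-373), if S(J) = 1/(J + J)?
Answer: 7504999/200 ≈ 37525.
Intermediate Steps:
S(J) = 1/(2*J)
W = 12412199/200 (W = 62061 + 1/(2*(-127 + 27)) = 62061 + (1/2)/(-100) = 62061 + (1/2)*(-1/100) = 62061 - 1/200 = 12412199/200 ≈ 62061.)
(W - 24304) + E(-373) = (12412199/200 - 24304) - 232 = 7551399/200 - 232 = 7504999/200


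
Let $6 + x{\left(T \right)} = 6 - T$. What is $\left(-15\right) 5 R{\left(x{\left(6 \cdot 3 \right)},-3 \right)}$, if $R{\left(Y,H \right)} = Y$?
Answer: $1350$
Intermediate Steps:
$x{\left(T \right)} = - T$ ($x{\left(T \right)} = -6 - \left(-6 + T\right) = - T$)
$\left(-15\right) 5 R{\left(x{\left(6 \cdot 3 \right)},-3 \right)} = \left(-15\right) 5 \left(- 6 \cdot 3\right) = - 75 \left(\left(-1\right) 18\right) = \left(-75\right) \left(-18\right) = 1350$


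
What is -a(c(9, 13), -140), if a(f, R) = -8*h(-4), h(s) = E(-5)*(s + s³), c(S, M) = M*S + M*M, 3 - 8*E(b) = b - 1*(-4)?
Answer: -272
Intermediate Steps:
E(b) = -⅛ - b/8 (E(b) = 3/8 - (b - 1*(-4))/8 = 3/8 - (b + 4)/8 = 3/8 - (4 + b)/8 = 3/8 + (-½ - b/8) = -⅛ - b/8)
c(S, M) = M² + M*S (c(S, M) = M*S + M² = M² + M*S)
h(s) = s/2 + s³/2 (h(s) = (-⅛ - ⅛*(-5))*(s + s³) = (-⅛ + 5/8)*(s + s³) = (s + s³)/2 = s/2 + s³/2)
a(f, R) = 272 (a(f, R) = -4*(-4)*(1 + (-4)²) = -4*(-4)*(1 + 16) = -4*(-4)*17 = -8*(-34) = 272)
-a(c(9, 13), -140) = -1*272 = -272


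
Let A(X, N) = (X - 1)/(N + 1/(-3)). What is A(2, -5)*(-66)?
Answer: 99/8 ≈ 12.375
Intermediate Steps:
A(X, N) = (-1 + X)/(-⅓ + N) (A(X, N) = (-1 + X)/(N - ⅓) = (-1 + X)/(-⅓ + N))
A(2, -5)*(-66) = (3*(-1 + 2)/(-1 + 3*(-5)))*(-66) = (3*1/(-1 - 15))*(-66) = (3*1/(-16))*(-66) = (3*(-1/16)*1)*(-66) = -3/16*(-66) = 99/8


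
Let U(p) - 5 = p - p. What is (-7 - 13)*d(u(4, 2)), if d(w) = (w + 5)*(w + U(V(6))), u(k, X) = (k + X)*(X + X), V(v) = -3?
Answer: -16820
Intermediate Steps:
U(p) = 5 (U(p) = 5 + (p - p) = 5 + 0 = 5)
u(k, X) = 2*X*(X + k) (u(k, X) = (X + k)*(2*X) = 2*X*(X + k))
d(w) = (5 + w)² (d(w) = (w + 5)*(w + 5) = (5 + w)*(5 + w) = (5 + w)²)
(-7 - 13)*d(u(4, 2)) = (-7 - 13)*(25 + (2*2*(2 + 4))² + 10*(2*2*(2 + 4))) = -20*(25 + (2*2*6)² + 10*(2*2*6)) = -20*(25 + 24² + 10*24) = -20*(25 + 576 + 240) = -20*841 = -16820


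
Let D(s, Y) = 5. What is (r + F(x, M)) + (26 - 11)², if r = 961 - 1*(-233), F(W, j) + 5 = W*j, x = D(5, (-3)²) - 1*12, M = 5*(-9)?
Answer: 1729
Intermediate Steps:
M = -45
x = -7 (x = 5 - 1*12 = 5 - 12 = -7)
F(W, j) = -5 + W*j
r = 1194 (r = 961 + 233 = 1194)
(r + F(x, M)) + (26 - 11)² = (1194 + (-5 - 7*(-45))) + (26 - 11)² = (1194 + (-5 + 315)) + 15² = (1194 + 310) + 225 = 1504 + 225 = 1729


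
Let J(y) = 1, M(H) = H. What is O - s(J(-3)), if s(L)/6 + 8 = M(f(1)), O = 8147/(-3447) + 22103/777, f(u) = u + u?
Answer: 55426102/892773 ≈ 62.083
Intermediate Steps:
f(u) = 2*u
O = 23286274/892773 (O = 8147*(-1/3447) + 22103*(1/777) = -8147/3447 + 22103/777 = 23286274/892773 ≈ 26.083)
s(L) = -36 (s(L) = -48 + 6*(2*1) = -48 + 6*2 = -48 + 12 = -36)
O - s(J(-3)) = 23286274/892773 - 1*(-36) = 23286274/892773 + 36 = 55426102/892773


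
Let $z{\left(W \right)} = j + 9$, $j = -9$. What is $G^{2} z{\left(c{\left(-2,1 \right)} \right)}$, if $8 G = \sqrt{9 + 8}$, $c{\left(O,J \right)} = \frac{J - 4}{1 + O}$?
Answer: $0$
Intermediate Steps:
$c{\left(O,J \right)} = \frac{-4 + J}{1 + O}$
$z{\left(W \right)} = 0$ ($z{\left(W \right)} = -9 + 9 = 0$)
$G = \frac{\sqrt{17}}{8}$ ($G = \frac{\sqrt{9 + 8}}{8} = \frac{\sqrt{17}}{8} \approx 0.51539$)
$G^{2} z{\left(c{\left(-2,1 \right)} \right)} = \left(\frac{\sqrt{17}}{8}\right)^{2} \cdot 0 = \frac{17}{64} \cdot 0 = 0$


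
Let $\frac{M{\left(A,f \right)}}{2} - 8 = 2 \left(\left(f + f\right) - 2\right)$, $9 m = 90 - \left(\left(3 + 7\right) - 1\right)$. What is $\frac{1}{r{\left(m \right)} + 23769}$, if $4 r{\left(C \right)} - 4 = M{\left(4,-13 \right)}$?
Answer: $\frac{1}{23746} \approx 4.2112 \cdot 10^{-5}$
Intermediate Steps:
$m = 9$ ($m = \frac{90 - \left(\left(3 + 7\right) - 1\right)}{9} = \frac{90 - \left(10 - 1\right)}{9} = \frac{90 - 9}{9} = \frac{1}{9} \cdot 81 = 9$)
$M{\left(A,f \right)} = 8 + 8 f$ ($M{\left(A,f \right)} = 16 + 2 \cdot 2 \left(\left(f + f\right) - 2\right) = 16 + 2 \cdot 2 \left(2 f - 2\right) = 16 + 2 \cdot 2 \left(-2 + 2 f\right) = 16 + 2 \left(-4 + 4 f\right) = 16 + \left(-8 + 8 f\right) = 8 + 8 f$)
$r{\left(C \right)} = -23$ ($r{\left(C \right)} = 1 + \frac{8 + 8 \left(-13\right)}{4} = 1 + \frac{8 - 104}{4} = 1 + \frac{1}{4} \left(-96\right) = 1 - 24 = -23$)
$\frac{1}{r{\left(m \right)} + 23769} = \frac{1}{-23 + 23769} = \frac{1}{23746}$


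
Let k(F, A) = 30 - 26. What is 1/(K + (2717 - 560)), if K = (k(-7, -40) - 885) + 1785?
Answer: 1/3061 ≈ 0.00032669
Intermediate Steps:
k(F, A) = 4
K = 904 (K = (4 - 885) + 1785 = -881 + 1785 = 904)
1/(K + (2717 - 560)) = 1/(904 + (2717 - 560)) = 1/(904 + 2157) = 1/3061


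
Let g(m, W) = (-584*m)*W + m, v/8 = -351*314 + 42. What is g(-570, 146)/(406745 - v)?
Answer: 48599910/1288121 ≈ 37.729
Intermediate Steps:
v = -881376 (v = 8*(-351*314 + 42) = 8*(-110214 + 42) = 8*(-110172) = -881376)
g(m, W) = m - 584*W*m (g(m, W) = -584*W*m + m = m - 584*W*m)
g(-570, 146)/(406745 - v) = (-570*(1 - 584*146))/(406745 - 1*(-881376)) = (-570*(1 - 85264))/(406745 + 881376) = -570*(-85263)/1288121 = 48599910*(1/1288121) = 48599910/1288121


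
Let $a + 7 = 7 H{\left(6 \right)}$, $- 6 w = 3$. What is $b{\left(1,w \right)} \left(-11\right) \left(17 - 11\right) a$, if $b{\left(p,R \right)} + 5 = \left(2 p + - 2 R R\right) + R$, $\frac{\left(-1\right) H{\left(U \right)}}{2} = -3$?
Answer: $9240$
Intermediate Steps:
$w = - \frac{1}{2}$ ($w = \left(- \frac{1}{6}\right) 3 = - \frac{1}{2} \approx -0.5$)
$H{\left(U \right)} = 6$ ($H{\left(U \right)} = \left(-2\right) \left(-3\right) = 6$)
$b{\left(p,R \right)} = -5 + R - 2 R^{2} + 2 p$ ($b{\left(p,R \right)} = -5 + \left(\left(2 p + - 2 R R\right) + R\right) = -5 - \left(- R - 2 p + 2 R^{2}\right) = -5 + \left(R - 2 R^{2} + 2 p\right) = -5 + R - 2 R^{2} + 2 p$)
$a = 35$ ($a = -7 + 7 \cdot 6 = -7 + 42 = 35$)
$b{\left(1,w \right)} \left(-11\right) \left(17 - 11\right) a = \left(-5 - \frac{1}{2} - 2 \left(- \frac{1}{2}\right)^{2} + 2 \cdot 1\right) \left(-11\right) \left(17 - 11\right) 35 = \left(-5 - \frac{1}{2} - \frac{1}{2} + 2\right) \left(-11\right) 6 \cdot 35 = \left(-4\right) \left(-11\right) 6 \cdot 35 = 44 \cdot 6 \cdot 35 = 264 \cdot 35 = 9240$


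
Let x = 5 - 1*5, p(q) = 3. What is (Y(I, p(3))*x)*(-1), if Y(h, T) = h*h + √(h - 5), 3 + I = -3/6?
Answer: 0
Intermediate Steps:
I = -7/2 (I = -3 - 3/6 = -3 - 3*⅙ = -3 - ½ = -7/2 ≈ -3.5000)
Y(h, T) = h² + √(-5 + h)
x = 0 (x = 5 - 5 = 0)
(Y(I, p(3))*x)*(-1) = (((-7/2)² + √(-5 - 7/2))*0)*(-1) = ((49/4 + √(-17/2))*0)*(-1) = ((49/4 + I*√34/2)*0)*(-1) = 0*(-1) = 0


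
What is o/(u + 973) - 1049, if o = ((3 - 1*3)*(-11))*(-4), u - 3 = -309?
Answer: -1049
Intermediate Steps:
u = -306 (u = 3 - 309 = -306)
o = 0 (o = ((3 - 3)*(-11))*(-4) = (0*(-11))*(-4) = 0*(-4) = 0)
o/(u + 973) - 1049 = 0/(-306 + 973) - 1049 = 0/667 - 1049 = 0*(1/667) - 1049 = 0 - 1049 = -1049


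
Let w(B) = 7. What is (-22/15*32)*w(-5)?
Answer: -4928/15 ≈ -328.53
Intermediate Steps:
(-22/15*32)*w(-5) = (-22/15*32)*7 = (-22*1/15*32)*7 = -22/15*32*7 = -704/15*7 = -4928/15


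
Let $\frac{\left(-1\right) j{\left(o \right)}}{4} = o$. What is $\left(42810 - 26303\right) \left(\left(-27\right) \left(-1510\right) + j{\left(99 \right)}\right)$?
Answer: $666453618$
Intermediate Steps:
$j{\left(o \right)} = - 4 o$
$\left(42810 - 26303\right) \left(\left(-27\right) \left(-1510\right) + j{\left(99 \right)}\right) = \left(42810 - 26303\right) \left(\left(-27\right) \left(-1510\right) - 396\right) = 16507 \left(40770 - 396\right) = 16507 \cdot 40374 = 666453618$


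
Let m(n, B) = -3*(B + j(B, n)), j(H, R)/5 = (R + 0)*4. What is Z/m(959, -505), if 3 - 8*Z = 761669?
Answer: 380833/224100 ≈ 1.6994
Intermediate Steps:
j(H, R) = 20*R (j(H, R) = 5*((R + 0)*4) = 5*(R*4) = 5*(4*R) = 20*R)
Z = -380833/4 (Z = 3/8 - 1/8*761669 = 3/8 - 761669/8 = -380833/4 ≈ -95208.)
m(n, B) = -60*n - 3*B (m(n, B) = -3*(B + 20*n) = -60*n - 3*B)
Z/m(959, -505) = -380833/(4*(-60*959 - 3*(-505))) = -380833/(4*(-57540 + 1515)) = -380833/4/(-56025) = -380833/4*(-1/56025) = 380833/224100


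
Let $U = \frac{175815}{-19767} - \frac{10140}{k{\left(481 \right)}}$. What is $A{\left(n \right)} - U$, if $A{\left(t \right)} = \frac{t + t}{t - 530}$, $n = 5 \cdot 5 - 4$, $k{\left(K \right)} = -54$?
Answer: $- \frac{5401944827}{30184209} \approx -178.97$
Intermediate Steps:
$U = \frac{10607965}{59301}$ ($U = \frac{175815}{-19767} - \frac{10140}{-54} = 175815 \left(- \frac{1}{19767}\right) - - \frac{1690}{9} = - \frac{58605}{6589} + \frac{1690}{9} = \frac{10607965}{59301} \approx 178.88$)
$n = 21$ ($n = 25 - 4 = 21$)
$A{\left(t \right)} = \frac{2 t}{-530 + t}$
$A{\left(n \right)} - U = 2 \cdot 21 \frac{1}{-530 + 21} - \frac{10607965}{59301} = 2 \cdot 21 \frac{1}{-509} - \frac{10607965}{59301} = 2 \cdot 21 \left(- \frac{1}{509}\right) - \frac{10607965}{59301} = - \frac{42}{509} - \frac{10607965}{59301} = - \frac{5401944827}{30184209}$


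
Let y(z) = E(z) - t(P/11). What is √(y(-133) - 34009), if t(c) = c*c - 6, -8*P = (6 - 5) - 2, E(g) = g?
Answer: I*√264349185/88 ≈ 184.76*I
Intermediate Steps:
P = ⅛ (P = -((6 - 5) - 2)/8 = -(1 - 2)/8 = -⅛*(-1) = ⅛ ≈ 0.12500)
t(c) = -6 + c² (t(c) = c² - 6 = -6 + c²)
y(z) = 46463/7744 + z (y(z) = z - (-6 + ((⅛)/11)²) = z - (-6 + ((⅛)*(1/11))²) = z - (-6 + (1/88)²) = z - (-6 + 1/7744) = z - 1*(-46463/7744) = z + 46463/7744 = 46463/7744 + z)
√(y(-133) - 34009) = √((46463/7744 - 133) - 34009) = √(-983489/7744 - 34009) = √(-264349185/7744) = I*√264349185/88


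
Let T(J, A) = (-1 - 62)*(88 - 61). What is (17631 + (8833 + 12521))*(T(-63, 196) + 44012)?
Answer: 1649494335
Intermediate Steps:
T(J, A) = -1701 (T(J, A) = -63*27 = -1701)
(17631 + (8833 + 12521))*(T(-63, 196) + 44012) = (17631 + (8833 + 12521))*(-1701 + 44012) = (17631 + 21354)*42311 = 38985*42311 = 1649494335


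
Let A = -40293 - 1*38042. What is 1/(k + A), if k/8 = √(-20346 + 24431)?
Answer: -15667/1227222157 - 8*√4085/6136110785 ≈ -1.2850e-5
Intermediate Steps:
A = -78335 (A = -40293 - 38042 = -78335)
k = 8*√4085 (k = 8*√(-20346 + 24431) = 8*√4085 ≈ 511.31)
1/(k + A) = 1/(8*√4085 - 78335) = 1/(-78335 + 8*√4085)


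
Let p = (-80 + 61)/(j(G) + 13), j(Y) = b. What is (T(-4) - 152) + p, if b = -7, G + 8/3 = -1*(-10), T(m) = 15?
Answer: -841/6 ≈ -140.17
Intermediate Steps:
G = 22/3 (G = -8/3 - 1*(-10) = -8/3 + 10 = 22/3 ≈ 7.3333)
j(Y) = -7
p = -19/6 (p = (-80 + 61)/(-7 + 13) = -19/6 ≈ -3.1667)
(T(-4) - 152) + p = (15 - 152) - 19/6 = -137 - 19/6 = -841/6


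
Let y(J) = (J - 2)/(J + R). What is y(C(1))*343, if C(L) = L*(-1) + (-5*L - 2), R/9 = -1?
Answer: 3430/17 ≈ 201.76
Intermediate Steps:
R = -9 (R = 9*(-1) = -9)
C(L) = -2 - 6*L (C(L) = -L + (-2 - 5*L) = -2 - 6*L)
y(J) = (-2 + J)/(-9 + J) (y(J) = (J - 2)/(J - 9) = (-2 + J)/(-9 + J))
y(C(1))*343 = ((-2 + (-2 - 6*1))/(-9 + (-2 - 6*1)))*343 = ((-2 + (-2 - 6))/(-9 + (-2 - 6)))*343 = ((-2 - 8)/(-9 - 8))*343 = (-10/(-17))*343 = -1/17*(-10)*343 = (10/17)*343 = 3430/17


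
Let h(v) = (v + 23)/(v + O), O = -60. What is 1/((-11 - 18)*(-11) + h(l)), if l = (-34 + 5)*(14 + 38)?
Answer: 1568/501677 ≈ 0.0031255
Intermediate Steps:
l = -1508 (l = -29*52 = -1508)
h(v) = (23 + v)/(-60 + v) (h(v) = (v + 23)/(v - 60) = (23 + v)/(-60 + v))
1/((-11 - 18)*(-11) + h(l)) = 1/((-11 - 18)*(-11) + (23 - 1508)/(-60 - 1508)) = 1/(-29*(-11) - 1485/(-1568)) = 1/(319 - 1/1568*(-1485)) = 1/(319 + 1485/1568) = 1/(501677/1568) = 1568/501677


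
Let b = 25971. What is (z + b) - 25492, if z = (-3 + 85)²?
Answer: 7203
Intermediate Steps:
z = 6724 (z = 82² = 6724)
(z + b) - 25492 = (6724 + 25971) - 25492 = 32695 - 25492 = 7203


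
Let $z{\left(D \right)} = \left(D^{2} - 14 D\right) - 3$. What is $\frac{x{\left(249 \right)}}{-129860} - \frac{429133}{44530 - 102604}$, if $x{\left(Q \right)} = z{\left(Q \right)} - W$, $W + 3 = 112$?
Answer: $\frac{26167757779}{3770744820} \approx 6.9397$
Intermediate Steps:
$W = 109$ ($W = -3 + 112 = 109$)
$z{\left(D \right)} = -3 + D^{2} - 14 D$
$x{\left(Q \right)} = -112 + Q^{2} - 14 Q$ ($x{\left(Q \right)} = \left(-3 + Q^{2} - 14 Q\right) - 109 = -112 + Q^{2} - 14 Q$)
$\frac{x{\left(249 \right)}}{-129860} - \frac{429133}{44530 - 102604} = \frac{-112 + 249^{2} - 3486}{-129860} - \frac{429133}{44530 - 102604} = \left(-112 + 62001 - 3486\right) \left(- \frac{1}{129860}\right) - \frac{429133}{-58074} = 58403 \left(- \frac{1}{129860}\right) - - \frac{429133}{58074} = - \frac{58403}{129860} + \frac{429133}{58074} = \frac{26167757779}{3770744820}$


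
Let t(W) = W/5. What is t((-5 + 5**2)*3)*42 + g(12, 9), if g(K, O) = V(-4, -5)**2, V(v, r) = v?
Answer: 520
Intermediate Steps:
g(K, O) = 16 (g(K, O) = (-4)**2 = 16)
t(W) = W/5 (t(W) = W*(1/5) = W/5)
t((-5 + 5**2)*3)*42 + g(12, 9) = (((-5 + 5**2)*3)/5)*42 + 16 = (((-5 + 25)*3)/5)*42 + 16 = ((20*3)/5)*42 + 16 = ((1/5)*60)*42 + 16 = 12*42 + 16 = 504 + 16 = 520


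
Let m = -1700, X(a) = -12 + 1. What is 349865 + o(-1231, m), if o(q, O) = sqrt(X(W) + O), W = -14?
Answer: 349865 + I*sqrt(1711) ≈ 3.4987e+5 + 41.364*I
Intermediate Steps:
X(a) = -11
o(q, O) = sqrt(-11 + O)
349865 + o(-1231, m) = 349865 + sqrt(-11 - 1700) = 349865 + sqrt(-1711) = 349865 + I*sqrt(1711)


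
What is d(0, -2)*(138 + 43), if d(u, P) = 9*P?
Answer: -3258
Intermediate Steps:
d(0, -2)*(138 + 43) = (9*(-2))*(138 + 43) = -18*181 = -3258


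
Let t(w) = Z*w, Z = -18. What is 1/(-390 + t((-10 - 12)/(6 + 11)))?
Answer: -17/6234 ≈ -0.0027270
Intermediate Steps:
t(w) = -18*w
1/(-390 + t((-10 - 12)/(6 + 11))) = 1/(-390 - 18*(-10 - 12)/(6 + 11)) = 1/(-390 - (-396)/17) = 1/(-390 - 18*(-22/17)) = 1/(-390 + 396/17) = 1/(-6234/17) = -17/6234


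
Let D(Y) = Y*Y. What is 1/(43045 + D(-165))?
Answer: 1/70270 ≈ 1.4231e-5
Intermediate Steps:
D(Y) = Y²
1/(43045 + D(-165)) = 1/(43045 + (-165)²) = 1/(43045 + 27225) = 1/70270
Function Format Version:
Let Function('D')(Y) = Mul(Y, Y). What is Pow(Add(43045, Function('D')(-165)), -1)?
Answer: Rational(1, 70270) ≈ 1.4231e-5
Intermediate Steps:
Function('D')(Y) = Pow(Y, 2)
Pow(Add(43045, Function('D')(-165)), -1) = Pow(Add(43045, Pow(-165, 2)), -1) = Pow(Add(43045, 27225), -1) = Pow(70270, -1) = Rational(1, 70270)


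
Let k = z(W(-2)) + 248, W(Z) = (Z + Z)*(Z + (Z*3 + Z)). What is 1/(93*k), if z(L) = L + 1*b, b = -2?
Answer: 1/26598 ≈ 3.7597e-5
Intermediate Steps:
W(Z) = 10*Z² (W(Z) = (2*Z)*(Z + (3*Z + Z)) = (2*Z)*(Z + 4*Z) = (2*Z)*(5*Z) = 10*Z²)
z(L) = -2 + L (z(L) = L + 1*(-2) = L - 2 = -2 + L)
k = 286 (k = (-2 + 10*(-2)²) + 248 = (-2 + 10*4) + 248 = (-2 + 40) + 248 = 38 + 248 = 286)
1/(93*k) = 1/(93*286) = (1/93)*(1/286) = 1/26598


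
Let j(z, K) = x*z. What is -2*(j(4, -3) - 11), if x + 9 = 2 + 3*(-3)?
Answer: 150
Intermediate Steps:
x = -16 (x = -9 + (2 + 3*(-3)) = -9 + (2 - 9) = -9 - 7 = -16)
j(z, K) = -16*z
-2*(j(4, -3) - 11) = -2*(-16*4 - 11) = -2*(-64 - 11) = -2*(-75) = 150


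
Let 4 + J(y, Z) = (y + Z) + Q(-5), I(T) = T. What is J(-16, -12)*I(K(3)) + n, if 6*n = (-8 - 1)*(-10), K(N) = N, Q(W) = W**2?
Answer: -6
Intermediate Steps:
n = 15 (n = ((-8 - 1)*(-10))/6 = (-9*(-10))/6 = (1/6)*90 = 15)
J(y, Z) = 21 + Z + y (J(y, Z) = -4 + ((y + Z) + (-5)**2) = -4 + ((Z + y) + 25) = -4 + (25 + Z + y) = 21 + Z + y)
J(-16, -12)*I(K(3)) + n = (21 - 12 - 16)*3 + 15 = -7*3 + 15 = -21 + 15 = -6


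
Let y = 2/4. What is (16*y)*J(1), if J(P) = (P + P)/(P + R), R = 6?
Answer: 16/7 ≈ 2.2857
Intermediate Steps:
J(P) = 2*P/(6 + P) (J(P) = (P + P)/(P + 6) = (2*P)/(6 + P) = 2*P/(6 + P))
y = ½ (y = 2*(¼) = ½ ≈ 0.50000)
(16*y)*J(1) = (16*(½))*(2*1/(6 + 1)) = 8*(2*1/7) = 8*(2*1*(⅐)) = 8*(2/7) = 16/7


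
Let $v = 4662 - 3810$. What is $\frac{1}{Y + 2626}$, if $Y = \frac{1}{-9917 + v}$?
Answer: $\frac{9065}{23804689} \approx 0.00038081$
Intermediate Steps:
$v = 852$
$Y = - \frac{1}{9065}$ ($Y = \frac{1}{-9917 + 852} = \frac{1}{-9065} = - \frac{1}{9065} \approx -0.00011031$)
$\frac{1}{Y + 2626} = \frac{1}{- \frac{1}{9065} + 2626} = \frac{1}{\frac{23804689}{9065}} = \frac{9065}{23804689}$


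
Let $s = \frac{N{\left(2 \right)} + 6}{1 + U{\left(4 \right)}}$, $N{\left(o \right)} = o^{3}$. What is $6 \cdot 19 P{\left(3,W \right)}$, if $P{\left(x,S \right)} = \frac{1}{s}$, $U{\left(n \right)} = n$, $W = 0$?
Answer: $\frac{285}{7} \approx 40.714$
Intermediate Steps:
$s = \frac{14}{5}$ ($s = \frac{2^{3} + 6}{1 + 4} = \frac{8 + 6}{5} = 14 \cdot \frac{1}{5} = \frac{14}{5} \approx 2.8$)
$P{\left(x,S \right)} = \frac{5}{14}$ ($P{\left(x,S \right)} = \frac{1}{\frac{14}{5}} = \frac{5}{14}$)
$6 \cdot 19 P{\left(3,W \right)} = 6 \cdot 19 \cdot \frac{5}{14} = 114 \cdot \frac{5}{14} = \frac{285}{7}$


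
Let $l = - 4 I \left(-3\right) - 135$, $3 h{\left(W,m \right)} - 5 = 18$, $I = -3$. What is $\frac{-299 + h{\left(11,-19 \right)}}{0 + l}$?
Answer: $\frac{46}{27} \approx 1.7037$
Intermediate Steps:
$h{\left(W,m \right)} = \frac{23}{3}$ ($h{\left(W,m \right)} = \frac{5}{3} + \frac{1}{3} \cdot 18 = \frac{5}{3} + 6 = \frac{23}{3}$)
$l = -171$ ($l = \left(-4\right) \left(-3\right) \left(-3\right) - 135 = 12 \left(-3\right) - 135 = -36 - 135 = -171$)
$\frac{-299 + h{\left(11,-19 \right)}}{0 + l} = \frac{-299 + \frac{23}{3}}{0 - 171} = - \frac{874}{3 \left(-171\right)} = \left(- \frac{874}{3}\right) \left(- \frac{1}{171}\right) = \frac{46}{27}$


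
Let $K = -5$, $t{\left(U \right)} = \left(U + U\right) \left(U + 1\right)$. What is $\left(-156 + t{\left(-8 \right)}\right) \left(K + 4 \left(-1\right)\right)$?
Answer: $396$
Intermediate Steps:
$t{\left(U \right)} = 2 U \left(1 + U\right)$
$\left(-156 + t{\left(-8 \right)}\right) \left(K + 4 \left(-1\right)\right) = \left(-156 + 2 \left(-8\right) \left(1 - 8\right)\right) \left(-5 + 4 \left(-1\right)\right) = \left(-156 + 2 \left(-8\right) \left(-7\right)\right) \left(-5 - 4\right) = \left(-156 + 112\right) \left(-9\right) = \left(-44\right) \left(-9\right) = 396$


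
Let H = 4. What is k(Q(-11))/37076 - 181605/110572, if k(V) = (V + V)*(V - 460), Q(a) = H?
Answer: -1784138409/1024891868 ≈ -1.7408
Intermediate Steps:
Q(a) = 4
k(V) = 2*V*(-460 + V) (k(V) = (2*V)*(-460 + V) = 2*V*(-460 + V))
k(Q(-11))/37076 - 181605/110572 = (2*4*(-460 + 4))/37076 - 181605/110572 = (2*4*(-456))*(1/37076) - 181605*1/110572 = -3648*1/37076 - 181605/110572 = -912/9269 - 181605/110572 = -1784138409/1024891868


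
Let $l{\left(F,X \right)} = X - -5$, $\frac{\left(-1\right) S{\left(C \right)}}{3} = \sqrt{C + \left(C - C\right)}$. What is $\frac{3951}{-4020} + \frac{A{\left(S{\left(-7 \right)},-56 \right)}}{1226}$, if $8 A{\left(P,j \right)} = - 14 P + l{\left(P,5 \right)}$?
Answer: $- \frac{1612967}{1642840} + \frac{21 i \sqrt{7}}{4904} \approx -0.98182 + 0.01133 i$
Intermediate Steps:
$S{\left(C \right)} = - 3 \sqrt{C}$ ($S{\left(C \right)} = - 3 \sqrt{C + \left(C - C\right)} = - 3 \sqrt{C + 0} = - 3 \sqrt{C}$)
$l{\left(F,X \right)} = 5 + X$ ($l{\left(F,X \right)} = X + 5 = 5 + X$)
$A{\left(P,j \right)} = \frac{5}{4} - \frac{7 P}{4}$ ($A{\left(P,j \right)} = \frac{- 14 P + \left(5 + 5\right)}{8} = \frac{- 14 P + 10}{8} = \frac{10 - 14 P}{8} = \frac{5}{4} - \frac{7 P}{4}$)
$\frac{3951}{-4020} + \frac{A{\left(S{\left(-7 \right)},-56 \right)}}{1226} = \frac{3951}{-4020} + \frac{\frac{5}{4} - \frac{7 \left(- 3 \sqrt{-7}\right)}{4}}{1226} = 3951 \left(- \frac{1}{4020}\right) + \left(\frac{5}{4} - \frac{7 \left(- 3 i \sqrt{7}\right)}{4}\right) \frac{1}{1226} = - \frac{1317}{1340} + \left(\frac{5}{4} - \frac{7 \left(- 3 i \sqrt{7}\right)}{4}\right) \frac{1}{1226} = - \frac{1317}{1340} + \left(\frac{5}{4} + \frac{21 i \sqrt{7}}{4}\right) \frac{1}{1226} = - \frac{1317}{1340} + \left(\frac{5}{4904} + \frac{21 i \sqrt{7}}{4904}\right) = - \frac{1612967}{1642840} + \frac{21 i \sqrt{7}}{4904}$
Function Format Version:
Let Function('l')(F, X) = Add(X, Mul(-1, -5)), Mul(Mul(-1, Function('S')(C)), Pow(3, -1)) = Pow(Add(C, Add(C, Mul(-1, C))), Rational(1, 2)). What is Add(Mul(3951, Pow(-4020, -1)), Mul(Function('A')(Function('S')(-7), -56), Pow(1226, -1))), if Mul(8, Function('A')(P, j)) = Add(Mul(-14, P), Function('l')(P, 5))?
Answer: Add(Rational(-1612967, 1642840), Mul(Rational(21, 4904), I, Pow(7, Rational(1, 2)))) ≈ Add(-0.98182, Mul(0.011330, I))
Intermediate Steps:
Function('S')(C) = Mul(-3, Pow(C, Rational(1, 2))) (Function('S')(C) = Mul(-3, Pow(Add(C, Add(C, Mul(-1, C))), Rational(1, 2))) = Mul(-3, Pow(Add(C, 0), Rational(1, 2))) = Mul(-3, Pow(C, Rational(1, 2))))
Function('l')(F, X) = Add(5, X) (Function('l')(F, X) = Add(X, 5) = Add(5, X))
Function('A')(P, j) = Add(Rational(5, 4), Mul(Rational(-7, 4), P)) (Function('A')(P, j) = Mul(Rational(1, 8), Add(Mul(-14, P), Add(5, 5))) = Mul(Rational(1, 8), Add(Mul(-14, P), 10)) = Mul(Rational(1, 8), Add(10, Mul(-14, P))) = Add(Rational(5, 4), Mul(Rational(-7, 4), P)))
Add(Mul(3951, Pow(-4020, -1)), Mul(Function('A')(Function('S')(-7), -56), Pow(1226, -1))) = Add(Mul(3951, Pow(-4020, -1)), Mul(Add(Rational(5, 4), Mul(Rational(-7, 4), Mul(-3, Pow(-7, Rational(1, 2))))), Pow(1226, -1))) = Add(Mul(3951, Rational(-1, 4020)), Mul(Add(Rational(5, 4), Mul(Rational(-7, 4), Mul(-3, Mul(I, Pow(7, Rational(1, 2)))))), Rational(1, 1226))) = Add(Rational(-1317, 1340), Mul(Add(Rational(5, 4), Mul(Rational(-7, 4), Mul(-3, I, Pow(7, Rational(1, 2))))), Rational(1, 1226))) = Add(Rational(-1317, 1340), Mul(Add(Rational(5, 4), Mul(Rational(21, 4), I, Pow(7, Rational(1, 2)))), Rational(1, 1226))) = Add(Rational(-1317, 1340), Add(Rational(5, 4904), Mul(Rational(21, 4904), I, Pow(7, Rational(1, 2))))) = Add(Rational(-1612967, 1642840), Mul(Rational(21, 4904), I, Pow(7, Rational(1, 2))))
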